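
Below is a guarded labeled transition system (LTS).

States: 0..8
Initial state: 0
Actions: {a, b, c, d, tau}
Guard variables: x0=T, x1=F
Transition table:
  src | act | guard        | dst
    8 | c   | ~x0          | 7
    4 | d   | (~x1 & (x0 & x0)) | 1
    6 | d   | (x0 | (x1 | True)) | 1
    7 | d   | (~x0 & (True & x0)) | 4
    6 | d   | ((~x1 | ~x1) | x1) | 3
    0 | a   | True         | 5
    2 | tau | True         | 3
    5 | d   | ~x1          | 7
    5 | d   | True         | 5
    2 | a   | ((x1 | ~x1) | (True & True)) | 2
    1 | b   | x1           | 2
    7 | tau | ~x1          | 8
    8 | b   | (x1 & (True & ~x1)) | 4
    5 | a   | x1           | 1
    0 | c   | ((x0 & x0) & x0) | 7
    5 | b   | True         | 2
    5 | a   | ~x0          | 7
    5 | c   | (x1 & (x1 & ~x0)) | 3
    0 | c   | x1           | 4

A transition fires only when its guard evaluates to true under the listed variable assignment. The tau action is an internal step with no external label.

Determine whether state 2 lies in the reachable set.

Answer: REACHABLE

Trace:
Guard filter leaves 11 enabled edge(s).
depth 0: {0}
depth 1: {5,7}  total {0,5,7}
depth 2: {2,8}  total {0,2,5,7,8}
depth 3: {3}  total {0,2,3,5,7,8}
R = {0,2,3,5,7,8}
Path to 2: a·b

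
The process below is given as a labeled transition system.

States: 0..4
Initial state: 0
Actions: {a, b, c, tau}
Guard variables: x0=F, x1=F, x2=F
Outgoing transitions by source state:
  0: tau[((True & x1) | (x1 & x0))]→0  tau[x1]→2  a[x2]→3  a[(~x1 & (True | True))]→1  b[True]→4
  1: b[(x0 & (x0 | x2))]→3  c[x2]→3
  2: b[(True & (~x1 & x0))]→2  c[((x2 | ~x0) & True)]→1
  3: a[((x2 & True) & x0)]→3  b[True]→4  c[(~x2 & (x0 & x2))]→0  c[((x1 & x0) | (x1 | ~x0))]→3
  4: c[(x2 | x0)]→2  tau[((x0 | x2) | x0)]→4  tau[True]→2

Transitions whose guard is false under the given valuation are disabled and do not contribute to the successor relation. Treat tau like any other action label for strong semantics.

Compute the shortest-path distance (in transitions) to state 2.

Layered search for 2:
  depth 0: {0}
  depth 1: {1,4}
  depth 2: {2}
2 enters at depth 2; path b·tau

Answer: 2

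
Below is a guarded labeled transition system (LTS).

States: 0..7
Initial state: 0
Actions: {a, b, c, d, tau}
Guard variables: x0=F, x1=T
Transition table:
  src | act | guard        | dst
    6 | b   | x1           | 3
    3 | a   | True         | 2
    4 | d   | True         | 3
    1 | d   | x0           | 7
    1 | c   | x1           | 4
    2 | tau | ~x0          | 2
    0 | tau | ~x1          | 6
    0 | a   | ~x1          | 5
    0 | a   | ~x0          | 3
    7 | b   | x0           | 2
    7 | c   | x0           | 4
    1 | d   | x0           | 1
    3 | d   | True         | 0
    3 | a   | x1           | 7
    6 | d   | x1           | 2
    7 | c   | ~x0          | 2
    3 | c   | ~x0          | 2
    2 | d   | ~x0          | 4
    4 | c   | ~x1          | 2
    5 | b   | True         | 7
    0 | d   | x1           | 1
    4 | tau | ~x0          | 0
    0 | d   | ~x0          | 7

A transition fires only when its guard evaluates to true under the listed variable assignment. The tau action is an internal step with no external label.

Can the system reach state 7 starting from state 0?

After dropping false guards: 16 live edges.
Layer 0: {0}
Layer 1: {1,3,7}  now seen {0,1,3,7}
Layer 2: {2,4}  now seen {0,1,2,3,4,7}
R = {0,1,2,3,4,7}
Path to 7: d

Answer: REACHABLE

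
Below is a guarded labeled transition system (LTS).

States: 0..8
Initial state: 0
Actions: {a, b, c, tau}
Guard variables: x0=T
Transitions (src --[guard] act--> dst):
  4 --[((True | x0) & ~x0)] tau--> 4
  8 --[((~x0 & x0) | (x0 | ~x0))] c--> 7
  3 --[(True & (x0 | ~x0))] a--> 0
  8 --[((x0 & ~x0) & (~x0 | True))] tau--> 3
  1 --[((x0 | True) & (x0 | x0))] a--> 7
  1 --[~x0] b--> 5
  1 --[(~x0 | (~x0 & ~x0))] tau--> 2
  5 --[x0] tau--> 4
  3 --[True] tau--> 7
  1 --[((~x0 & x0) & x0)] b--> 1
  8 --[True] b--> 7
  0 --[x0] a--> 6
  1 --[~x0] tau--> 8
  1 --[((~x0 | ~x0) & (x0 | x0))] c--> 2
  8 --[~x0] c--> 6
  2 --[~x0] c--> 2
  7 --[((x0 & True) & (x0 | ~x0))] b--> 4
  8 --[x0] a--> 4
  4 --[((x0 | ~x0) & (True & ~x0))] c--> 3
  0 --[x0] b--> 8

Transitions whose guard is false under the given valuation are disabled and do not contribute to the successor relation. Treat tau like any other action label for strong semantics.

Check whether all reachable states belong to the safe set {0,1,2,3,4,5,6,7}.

Inv-set: {0,1,2,3,4,5,6,7}
Reachable = {0,4,6,7,8}
  0: ok
  4: ok
  6: ok
  7: ok
  8: ✗ unsafe
counterexample path to 8: b

Answer: INVARIANT VIOLATED at state 8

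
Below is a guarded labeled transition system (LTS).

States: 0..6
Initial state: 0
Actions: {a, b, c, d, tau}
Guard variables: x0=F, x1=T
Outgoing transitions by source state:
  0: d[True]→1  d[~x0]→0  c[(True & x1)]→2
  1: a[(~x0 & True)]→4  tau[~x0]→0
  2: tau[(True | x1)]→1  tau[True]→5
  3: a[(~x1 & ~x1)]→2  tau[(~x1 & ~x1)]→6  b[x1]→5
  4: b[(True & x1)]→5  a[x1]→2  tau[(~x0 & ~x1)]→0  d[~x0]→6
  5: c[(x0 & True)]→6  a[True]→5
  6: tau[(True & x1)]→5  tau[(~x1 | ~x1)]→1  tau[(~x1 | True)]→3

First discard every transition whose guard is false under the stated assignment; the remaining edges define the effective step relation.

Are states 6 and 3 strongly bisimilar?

Answer: NOT BISIMILAR

Trace:
Refine partition for ~:
  π0 = {{0,1,2,3,4,5,6}}
  π1 = {{0},{1},{2,6},{3},{4},{5}}
  π2 = {{0},{1},{2},{3},{4},{5},{6}}
Fixed point at round 3; 7 class(es).
6∈{6}, 3∈{3}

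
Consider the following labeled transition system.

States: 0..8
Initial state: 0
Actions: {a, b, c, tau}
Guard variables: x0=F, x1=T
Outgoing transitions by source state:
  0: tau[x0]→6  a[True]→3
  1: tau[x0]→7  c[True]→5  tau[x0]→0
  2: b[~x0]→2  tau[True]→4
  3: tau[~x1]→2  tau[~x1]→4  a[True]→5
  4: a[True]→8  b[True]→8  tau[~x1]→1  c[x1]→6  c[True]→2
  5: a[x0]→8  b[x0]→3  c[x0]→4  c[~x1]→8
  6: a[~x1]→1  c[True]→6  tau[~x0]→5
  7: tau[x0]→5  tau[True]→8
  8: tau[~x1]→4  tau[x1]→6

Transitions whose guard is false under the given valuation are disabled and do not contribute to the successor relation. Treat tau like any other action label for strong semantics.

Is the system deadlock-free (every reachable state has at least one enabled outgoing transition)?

Answer: DEADLOCK at state 5

Analysis:
R = {0,3,5}
  0: a→3  [1 exit(s)]
  3: a→5  [1 exit(s)]
  5: ∅  [deadlock]
trace reaching 5: a·a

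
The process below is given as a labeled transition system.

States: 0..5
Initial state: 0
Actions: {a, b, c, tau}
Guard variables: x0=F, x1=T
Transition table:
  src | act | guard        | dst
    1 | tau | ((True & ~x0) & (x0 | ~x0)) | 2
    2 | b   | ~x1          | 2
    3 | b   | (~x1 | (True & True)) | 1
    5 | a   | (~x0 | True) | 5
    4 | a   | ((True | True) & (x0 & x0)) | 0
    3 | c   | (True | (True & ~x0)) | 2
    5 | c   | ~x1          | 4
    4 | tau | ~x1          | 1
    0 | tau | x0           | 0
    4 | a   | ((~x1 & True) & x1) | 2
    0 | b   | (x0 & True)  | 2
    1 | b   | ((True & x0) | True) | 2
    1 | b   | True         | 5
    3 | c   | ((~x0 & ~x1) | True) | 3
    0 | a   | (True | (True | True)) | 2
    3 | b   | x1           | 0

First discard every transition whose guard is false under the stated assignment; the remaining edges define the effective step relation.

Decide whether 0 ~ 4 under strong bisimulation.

Answer: NOT BISIMILAR

Working:
Refine partition for ~:
  π0 = {{0,1,2,3,4,5}}
  π1 = {{0,5},{1},{2,4},{3}}
  π2 = {{0},{1},{2,4},{3},{5}}
stable after 3 split(s): 5 block(s)
class of 0: {0}; class of 4: {2,4}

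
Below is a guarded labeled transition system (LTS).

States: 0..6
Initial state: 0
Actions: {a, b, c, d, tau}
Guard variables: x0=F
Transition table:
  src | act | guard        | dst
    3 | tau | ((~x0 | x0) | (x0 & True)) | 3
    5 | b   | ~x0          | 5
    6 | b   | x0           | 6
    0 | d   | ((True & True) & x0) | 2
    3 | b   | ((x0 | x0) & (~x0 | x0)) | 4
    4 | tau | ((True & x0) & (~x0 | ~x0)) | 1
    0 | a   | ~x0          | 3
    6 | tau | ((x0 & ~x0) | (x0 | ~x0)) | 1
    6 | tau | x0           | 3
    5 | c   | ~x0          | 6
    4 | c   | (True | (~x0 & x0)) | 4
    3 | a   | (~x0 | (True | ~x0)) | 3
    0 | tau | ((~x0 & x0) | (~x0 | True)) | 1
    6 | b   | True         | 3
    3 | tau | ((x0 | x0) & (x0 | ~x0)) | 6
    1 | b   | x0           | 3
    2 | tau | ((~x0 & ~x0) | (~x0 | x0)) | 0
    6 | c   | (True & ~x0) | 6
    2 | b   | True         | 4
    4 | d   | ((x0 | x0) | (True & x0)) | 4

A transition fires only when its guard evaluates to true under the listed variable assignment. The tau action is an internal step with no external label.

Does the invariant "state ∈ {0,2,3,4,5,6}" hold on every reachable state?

Answer: INVARIANT VIOLATED at state 1

Trace:
Inv-set: {0,2,3,4,5,6}
Reach set: {0,1,3}
  0: ok
  1: VIOLATES
  3: ok
witness against invariant: tau → 1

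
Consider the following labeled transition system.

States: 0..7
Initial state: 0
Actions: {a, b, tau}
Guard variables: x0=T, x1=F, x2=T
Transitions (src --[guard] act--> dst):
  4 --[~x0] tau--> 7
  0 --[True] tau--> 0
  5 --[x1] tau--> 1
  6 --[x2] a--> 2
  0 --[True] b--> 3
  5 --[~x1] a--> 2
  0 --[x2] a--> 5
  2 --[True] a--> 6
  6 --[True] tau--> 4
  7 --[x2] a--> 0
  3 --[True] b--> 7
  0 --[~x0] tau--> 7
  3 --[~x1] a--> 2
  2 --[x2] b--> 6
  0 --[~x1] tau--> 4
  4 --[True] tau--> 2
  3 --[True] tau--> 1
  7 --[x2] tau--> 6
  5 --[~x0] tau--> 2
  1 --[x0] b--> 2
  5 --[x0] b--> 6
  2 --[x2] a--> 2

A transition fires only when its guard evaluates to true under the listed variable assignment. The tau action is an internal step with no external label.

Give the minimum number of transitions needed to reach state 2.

Answer: 2

Analysis:
Breadth-first toward 2:
  L0 = {0}
  L1 = {3,4,5}
  L2 = {1,2,6,7}
depth(2)=2, e.g. a·a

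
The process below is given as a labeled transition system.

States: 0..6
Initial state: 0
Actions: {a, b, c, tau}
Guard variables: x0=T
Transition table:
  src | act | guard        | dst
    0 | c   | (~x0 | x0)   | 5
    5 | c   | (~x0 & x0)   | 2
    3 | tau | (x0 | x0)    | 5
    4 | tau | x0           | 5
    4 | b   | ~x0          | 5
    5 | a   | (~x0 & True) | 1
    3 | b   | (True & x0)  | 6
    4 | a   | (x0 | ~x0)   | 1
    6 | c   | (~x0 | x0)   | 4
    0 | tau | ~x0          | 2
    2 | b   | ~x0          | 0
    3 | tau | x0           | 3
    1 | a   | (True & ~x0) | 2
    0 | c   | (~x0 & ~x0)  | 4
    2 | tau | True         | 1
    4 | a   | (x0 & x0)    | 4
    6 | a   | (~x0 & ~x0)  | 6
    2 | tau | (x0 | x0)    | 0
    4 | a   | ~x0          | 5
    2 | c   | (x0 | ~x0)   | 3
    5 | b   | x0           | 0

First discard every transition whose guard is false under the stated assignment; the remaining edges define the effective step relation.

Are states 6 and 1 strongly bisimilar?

Answer: NOT BISIMILAR

Trace:
Compute ~ classes (split until stable):
  round 0: {{0,1,2,3,4,5,6}}
  round 1: {{0,6},{1},{2},{3},{4},{5}}
  round 2: {{0},{1},{2},{3},{4},{5},{6}}
stable after 3 split(s): 7 block(s)
6∈{6}, 1∈{1}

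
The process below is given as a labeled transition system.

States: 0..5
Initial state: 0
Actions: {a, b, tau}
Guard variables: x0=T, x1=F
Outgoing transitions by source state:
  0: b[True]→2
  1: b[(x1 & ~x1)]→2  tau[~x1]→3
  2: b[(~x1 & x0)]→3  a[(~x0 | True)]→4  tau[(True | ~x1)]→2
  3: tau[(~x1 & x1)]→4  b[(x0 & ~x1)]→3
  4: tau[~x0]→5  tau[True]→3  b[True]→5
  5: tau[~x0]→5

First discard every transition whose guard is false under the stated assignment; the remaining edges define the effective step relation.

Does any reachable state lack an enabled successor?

Answer: DEADLOCK at state 5

Working:
Reach set: {0,2,3,4,5}
  0: b→2  [deg 1]
  2: a→4  b→3  tau→2  [deg 3]
  3: b→3  [deg 1]
  4: b→5  tau→3  [deg 2]
  5: ∅  [no exit]
witness 5: b·a·b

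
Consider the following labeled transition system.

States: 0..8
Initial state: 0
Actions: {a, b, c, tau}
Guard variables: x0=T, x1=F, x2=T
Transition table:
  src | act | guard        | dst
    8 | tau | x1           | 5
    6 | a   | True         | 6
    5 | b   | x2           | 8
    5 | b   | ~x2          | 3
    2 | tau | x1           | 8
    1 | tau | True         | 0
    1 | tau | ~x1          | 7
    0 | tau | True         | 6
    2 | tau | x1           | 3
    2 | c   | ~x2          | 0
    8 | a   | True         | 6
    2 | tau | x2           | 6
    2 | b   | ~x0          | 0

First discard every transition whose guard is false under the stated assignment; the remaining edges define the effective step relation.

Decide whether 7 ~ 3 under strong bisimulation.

Compute ~ classes (split until stable):
  round 0: {{0,1,2,3,4,5,6,7,8}}
  round 1: {{0,1,2},{3,4,7},{5},{6,8}}
  round 2: {{0,2},{1},{3,4,7},{5},{6,8}}
Fixed point at round 3; 5 class(es).
7∈{3,4,7}, 3∈{3,4,7}

Answer: BISIMILAR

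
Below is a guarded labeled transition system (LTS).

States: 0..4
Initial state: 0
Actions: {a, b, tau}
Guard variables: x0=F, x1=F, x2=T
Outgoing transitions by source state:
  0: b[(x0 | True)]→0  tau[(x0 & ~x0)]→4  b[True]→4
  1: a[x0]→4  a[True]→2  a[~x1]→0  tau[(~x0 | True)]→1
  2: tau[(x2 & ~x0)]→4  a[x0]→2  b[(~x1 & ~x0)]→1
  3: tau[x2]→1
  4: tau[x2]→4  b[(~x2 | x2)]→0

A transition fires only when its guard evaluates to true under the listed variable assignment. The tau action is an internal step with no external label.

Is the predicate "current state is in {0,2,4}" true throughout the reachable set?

Allowed set {0,2,4}
Reach set: {0,4}
  0: ✓
  4: ✓

Answer: INVARIANT HOLDS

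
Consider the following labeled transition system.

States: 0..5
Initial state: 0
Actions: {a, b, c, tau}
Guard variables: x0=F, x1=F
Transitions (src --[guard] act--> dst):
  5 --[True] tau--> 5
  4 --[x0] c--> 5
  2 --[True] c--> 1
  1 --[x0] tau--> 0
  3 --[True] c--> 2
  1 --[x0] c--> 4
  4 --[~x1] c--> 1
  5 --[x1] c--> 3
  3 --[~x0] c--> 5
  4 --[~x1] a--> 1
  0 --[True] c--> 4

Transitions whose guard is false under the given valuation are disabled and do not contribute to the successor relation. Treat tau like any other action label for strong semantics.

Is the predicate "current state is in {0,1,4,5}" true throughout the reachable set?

Safe = {0,1,4,5}
Reachable = {0,1,4}
  0: ✓
  1: ✓
  4: ✓

Answer: INVARIANT HOLDS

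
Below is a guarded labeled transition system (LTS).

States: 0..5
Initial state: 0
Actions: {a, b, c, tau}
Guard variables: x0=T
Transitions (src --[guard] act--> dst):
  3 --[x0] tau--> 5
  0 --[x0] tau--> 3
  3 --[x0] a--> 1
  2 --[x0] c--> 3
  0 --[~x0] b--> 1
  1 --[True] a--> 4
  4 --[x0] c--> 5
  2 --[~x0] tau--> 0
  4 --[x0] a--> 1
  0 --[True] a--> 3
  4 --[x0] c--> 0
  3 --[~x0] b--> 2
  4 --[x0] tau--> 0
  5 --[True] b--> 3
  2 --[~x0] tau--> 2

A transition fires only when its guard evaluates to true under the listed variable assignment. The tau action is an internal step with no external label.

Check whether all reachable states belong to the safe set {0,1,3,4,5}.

Answer: INVARIANT HOLDS

Trace:
Allowed set {0,1,3,4,5}
Reach set: {0,1,3,4,5}
  0: ok
  1: ok
  3: ok
  4: ok
  5: ok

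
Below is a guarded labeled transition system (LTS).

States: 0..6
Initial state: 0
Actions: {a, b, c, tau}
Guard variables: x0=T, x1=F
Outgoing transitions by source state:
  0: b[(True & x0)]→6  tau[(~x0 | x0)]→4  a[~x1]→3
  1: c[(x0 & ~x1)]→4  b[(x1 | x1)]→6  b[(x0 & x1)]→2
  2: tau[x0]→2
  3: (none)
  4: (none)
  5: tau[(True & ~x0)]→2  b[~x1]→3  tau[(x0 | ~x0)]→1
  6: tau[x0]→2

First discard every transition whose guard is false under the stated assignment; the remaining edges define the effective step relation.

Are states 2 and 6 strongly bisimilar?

Bisimulation quotient by refinement:
  π0 = {{0,1,2,3,4,5,6}}
  π1 = {{0},{1},{2,6},{3,4},{5}}
stable after 2 split(s): 5 block(s)
[2]={2,6}  [6]={2,6}

Answer: BISIMILAR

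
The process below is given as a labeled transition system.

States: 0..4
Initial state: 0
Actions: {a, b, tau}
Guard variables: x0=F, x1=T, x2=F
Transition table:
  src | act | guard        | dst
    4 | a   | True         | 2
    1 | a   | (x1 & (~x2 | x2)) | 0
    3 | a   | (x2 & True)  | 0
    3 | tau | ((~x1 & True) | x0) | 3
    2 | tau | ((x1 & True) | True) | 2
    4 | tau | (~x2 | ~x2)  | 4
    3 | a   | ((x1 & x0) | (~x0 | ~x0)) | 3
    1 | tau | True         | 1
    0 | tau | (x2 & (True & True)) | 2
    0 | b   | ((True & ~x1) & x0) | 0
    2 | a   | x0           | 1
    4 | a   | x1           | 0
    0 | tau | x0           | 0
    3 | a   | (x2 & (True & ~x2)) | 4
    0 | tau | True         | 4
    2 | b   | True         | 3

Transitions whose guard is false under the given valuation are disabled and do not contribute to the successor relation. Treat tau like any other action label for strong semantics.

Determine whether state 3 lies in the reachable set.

9 transition(s) survive guard evaluation.
depth 0: {0}
depth 1: {4}  total {0,4}
depth 2: {2}  total {0,2,4}
depth 3: {3}  total {0,2,3,4}
Reach set: {0,2,3,4}
Path to 3: tau·a·b

Answer: REACHABLE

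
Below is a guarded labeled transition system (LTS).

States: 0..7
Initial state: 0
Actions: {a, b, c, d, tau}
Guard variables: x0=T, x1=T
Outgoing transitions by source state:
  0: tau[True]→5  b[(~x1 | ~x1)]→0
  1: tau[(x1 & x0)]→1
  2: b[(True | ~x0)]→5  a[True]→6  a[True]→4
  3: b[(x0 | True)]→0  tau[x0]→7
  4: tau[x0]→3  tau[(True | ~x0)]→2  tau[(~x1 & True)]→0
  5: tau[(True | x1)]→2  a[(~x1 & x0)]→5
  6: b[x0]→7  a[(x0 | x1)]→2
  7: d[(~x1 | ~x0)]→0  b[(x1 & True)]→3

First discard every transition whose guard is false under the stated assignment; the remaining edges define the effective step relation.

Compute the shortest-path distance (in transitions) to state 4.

Answer: 3

Working:
Breadth-first toward 4:
  depth 0: {0}
  depth 1: {5}
  depth 2: {2}
  depth 3: {4,6}
4 enters at depth 3; path tau·tau·a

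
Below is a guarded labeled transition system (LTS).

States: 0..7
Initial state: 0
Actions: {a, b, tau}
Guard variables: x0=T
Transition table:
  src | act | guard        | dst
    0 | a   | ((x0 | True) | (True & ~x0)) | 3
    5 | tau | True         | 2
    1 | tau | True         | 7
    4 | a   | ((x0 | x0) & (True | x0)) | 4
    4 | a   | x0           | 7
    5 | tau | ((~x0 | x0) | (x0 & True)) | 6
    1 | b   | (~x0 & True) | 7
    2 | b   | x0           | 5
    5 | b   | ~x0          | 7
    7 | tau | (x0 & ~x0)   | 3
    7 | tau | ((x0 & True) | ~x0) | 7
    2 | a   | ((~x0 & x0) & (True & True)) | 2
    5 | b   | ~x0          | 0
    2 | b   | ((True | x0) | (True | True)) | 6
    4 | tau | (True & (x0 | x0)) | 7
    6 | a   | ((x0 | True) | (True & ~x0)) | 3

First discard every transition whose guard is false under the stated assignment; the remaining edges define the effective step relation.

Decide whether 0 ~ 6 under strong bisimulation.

Bisimulation quotient by refinement:
  π0 = {{0,1,2,3,4,5,6,7}}
  π1 = {{0,6},{1,5,7},{2},{3},{4}}
  π2 = {{0,6},{1,7},{2},{3},{4},{5}}
6 equivalence class(es) (converged in 3)
class of 0: {0,6}; class of 6: {0,6}

Answer: BISIMILAR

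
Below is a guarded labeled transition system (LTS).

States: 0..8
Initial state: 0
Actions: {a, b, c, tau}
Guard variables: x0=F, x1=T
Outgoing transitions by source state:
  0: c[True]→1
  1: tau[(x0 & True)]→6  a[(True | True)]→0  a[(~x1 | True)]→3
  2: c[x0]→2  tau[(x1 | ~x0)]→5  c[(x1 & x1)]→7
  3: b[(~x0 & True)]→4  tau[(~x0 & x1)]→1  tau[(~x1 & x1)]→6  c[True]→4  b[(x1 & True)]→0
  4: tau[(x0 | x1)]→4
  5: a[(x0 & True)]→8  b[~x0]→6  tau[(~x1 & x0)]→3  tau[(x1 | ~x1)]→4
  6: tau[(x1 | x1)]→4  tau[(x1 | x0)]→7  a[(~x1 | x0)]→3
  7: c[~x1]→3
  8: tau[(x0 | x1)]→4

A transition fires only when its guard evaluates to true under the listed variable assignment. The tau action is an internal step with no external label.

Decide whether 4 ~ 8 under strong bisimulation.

Answer: BISIMILAR

Trace:
Compute ~ classes (split until stable):
  round 0: {{0,1,2,3,4,5,6,7,8}}
  round 1: {{0},{1},{2},{3},{4,6,8},{5},{7}}
  round 2: {{0},{1},{2},{3},{4,8},{5},{6},{7}}
Fixed point at round 3; 8 class(es).
class of 4: {4,8}; class of 8: {4,8}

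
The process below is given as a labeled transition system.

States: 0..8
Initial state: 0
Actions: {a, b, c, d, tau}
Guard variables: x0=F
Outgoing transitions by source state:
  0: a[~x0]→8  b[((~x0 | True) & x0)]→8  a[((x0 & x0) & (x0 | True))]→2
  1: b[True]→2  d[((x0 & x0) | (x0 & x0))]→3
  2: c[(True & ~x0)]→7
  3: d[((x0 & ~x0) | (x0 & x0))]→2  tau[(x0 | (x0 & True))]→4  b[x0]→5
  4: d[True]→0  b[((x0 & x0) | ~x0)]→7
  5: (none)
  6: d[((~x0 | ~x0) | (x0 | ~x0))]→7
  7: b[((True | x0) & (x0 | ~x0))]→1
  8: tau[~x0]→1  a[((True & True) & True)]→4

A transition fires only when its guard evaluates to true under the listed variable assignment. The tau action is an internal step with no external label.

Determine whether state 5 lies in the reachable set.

9 transition(s) survive guard evaluation.
Layer 0: {0}
Layer 1: {8}  total {0,8}
Layer 2: {1,4}  total {0,1,4,8}
Layer 3: {2,7}  total {0,1,2,4,7,8}
Reachable = {0,1,2,4,7,8}

Answer: UNREACHABLE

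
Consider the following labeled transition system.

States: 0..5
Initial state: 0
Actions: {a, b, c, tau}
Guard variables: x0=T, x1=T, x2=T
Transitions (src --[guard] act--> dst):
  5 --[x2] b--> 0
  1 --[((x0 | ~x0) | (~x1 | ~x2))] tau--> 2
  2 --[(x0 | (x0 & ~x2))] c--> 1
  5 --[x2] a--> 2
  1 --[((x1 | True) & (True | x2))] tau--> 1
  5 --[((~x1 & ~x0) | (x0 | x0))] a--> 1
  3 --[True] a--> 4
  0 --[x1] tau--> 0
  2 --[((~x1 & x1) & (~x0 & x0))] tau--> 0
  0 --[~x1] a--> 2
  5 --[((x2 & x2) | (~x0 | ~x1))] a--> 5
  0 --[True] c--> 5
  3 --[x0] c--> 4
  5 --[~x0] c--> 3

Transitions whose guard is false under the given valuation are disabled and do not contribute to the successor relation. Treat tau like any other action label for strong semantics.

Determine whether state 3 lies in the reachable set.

Guard filter leaves 11 enabled edge(s).
depth 0: {0}
depth 1: {5}  cumulative {0,5}
depth 2: {1,2}  cumulative {0,1,2,5}
Reachable = {0,1,2,5}

Answer: UNREACHABLE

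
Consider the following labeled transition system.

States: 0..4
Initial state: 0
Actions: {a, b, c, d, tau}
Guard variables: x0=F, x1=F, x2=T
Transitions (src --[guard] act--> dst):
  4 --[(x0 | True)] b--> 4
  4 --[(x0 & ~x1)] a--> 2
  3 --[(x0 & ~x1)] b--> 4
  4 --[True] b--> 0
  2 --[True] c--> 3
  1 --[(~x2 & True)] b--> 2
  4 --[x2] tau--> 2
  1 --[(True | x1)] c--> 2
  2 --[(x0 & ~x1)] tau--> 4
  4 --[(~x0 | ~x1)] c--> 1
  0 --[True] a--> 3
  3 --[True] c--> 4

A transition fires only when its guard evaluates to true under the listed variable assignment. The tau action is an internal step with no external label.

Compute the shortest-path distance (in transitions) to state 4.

Answer: 2

Working:
BFS to 4:
  depth 0: {0}
  depth 1: {3}
  depth 2: {4}
4 enters at depth 2; path a·c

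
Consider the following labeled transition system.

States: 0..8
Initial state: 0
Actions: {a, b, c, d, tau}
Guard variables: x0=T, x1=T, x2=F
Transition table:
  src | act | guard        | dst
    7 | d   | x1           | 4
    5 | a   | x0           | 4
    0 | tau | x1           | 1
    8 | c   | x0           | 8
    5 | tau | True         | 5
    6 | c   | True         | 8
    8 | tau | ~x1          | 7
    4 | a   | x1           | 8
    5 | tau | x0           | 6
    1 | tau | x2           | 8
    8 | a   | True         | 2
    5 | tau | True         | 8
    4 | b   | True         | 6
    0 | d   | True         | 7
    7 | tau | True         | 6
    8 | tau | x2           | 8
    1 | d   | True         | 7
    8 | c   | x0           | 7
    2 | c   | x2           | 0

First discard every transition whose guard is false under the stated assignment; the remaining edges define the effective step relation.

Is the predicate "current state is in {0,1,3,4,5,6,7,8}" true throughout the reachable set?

Answer: INVARIANT VIOLATED at state 2

Analysis:
Allowed set {0,1,3,4,5,6,7,8}
Reach set: {0,1,2,4,6,7,8}
  0: ✓
  1: ✓
  2: ✗ unsafe
  4: ✓
  6: ✓
  7: ✓
  8: ✓
reach 2 via d·d·a·a — violates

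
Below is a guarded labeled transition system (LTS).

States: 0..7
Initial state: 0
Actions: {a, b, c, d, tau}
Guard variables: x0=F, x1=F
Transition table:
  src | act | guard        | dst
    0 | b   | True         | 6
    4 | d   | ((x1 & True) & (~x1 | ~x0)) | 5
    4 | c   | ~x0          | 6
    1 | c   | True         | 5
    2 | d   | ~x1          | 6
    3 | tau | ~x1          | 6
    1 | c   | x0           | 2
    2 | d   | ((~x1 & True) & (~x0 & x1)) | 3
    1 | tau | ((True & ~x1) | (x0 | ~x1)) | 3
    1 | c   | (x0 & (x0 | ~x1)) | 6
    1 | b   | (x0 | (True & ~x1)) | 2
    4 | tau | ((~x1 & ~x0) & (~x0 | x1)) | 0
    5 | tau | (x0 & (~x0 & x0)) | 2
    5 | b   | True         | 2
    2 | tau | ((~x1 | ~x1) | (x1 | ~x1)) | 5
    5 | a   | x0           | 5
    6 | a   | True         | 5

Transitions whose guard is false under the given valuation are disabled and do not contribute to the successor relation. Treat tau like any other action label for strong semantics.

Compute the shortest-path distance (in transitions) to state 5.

Answer: 2

Trace:
BFS to 5:
  Layer 0: {0}
  Layer 1: {6}
  Layer 2: {5}
5 enters at depth 2; path b·a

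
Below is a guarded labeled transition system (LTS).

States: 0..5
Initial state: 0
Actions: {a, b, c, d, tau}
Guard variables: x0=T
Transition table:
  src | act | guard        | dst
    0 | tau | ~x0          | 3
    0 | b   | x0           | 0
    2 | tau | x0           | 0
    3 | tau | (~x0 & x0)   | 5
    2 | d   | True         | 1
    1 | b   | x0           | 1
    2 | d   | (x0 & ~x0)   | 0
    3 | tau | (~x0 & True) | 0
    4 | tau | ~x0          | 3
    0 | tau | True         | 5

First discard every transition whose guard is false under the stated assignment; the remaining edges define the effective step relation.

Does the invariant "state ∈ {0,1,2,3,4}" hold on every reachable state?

Allowed set {0,1,2,3,4}
Reach set: {0,5}
  0: ✓
  5: ✗ unsafe
counterexample path to 5: tau

Answer: INVARIANT VIOLATED at state 5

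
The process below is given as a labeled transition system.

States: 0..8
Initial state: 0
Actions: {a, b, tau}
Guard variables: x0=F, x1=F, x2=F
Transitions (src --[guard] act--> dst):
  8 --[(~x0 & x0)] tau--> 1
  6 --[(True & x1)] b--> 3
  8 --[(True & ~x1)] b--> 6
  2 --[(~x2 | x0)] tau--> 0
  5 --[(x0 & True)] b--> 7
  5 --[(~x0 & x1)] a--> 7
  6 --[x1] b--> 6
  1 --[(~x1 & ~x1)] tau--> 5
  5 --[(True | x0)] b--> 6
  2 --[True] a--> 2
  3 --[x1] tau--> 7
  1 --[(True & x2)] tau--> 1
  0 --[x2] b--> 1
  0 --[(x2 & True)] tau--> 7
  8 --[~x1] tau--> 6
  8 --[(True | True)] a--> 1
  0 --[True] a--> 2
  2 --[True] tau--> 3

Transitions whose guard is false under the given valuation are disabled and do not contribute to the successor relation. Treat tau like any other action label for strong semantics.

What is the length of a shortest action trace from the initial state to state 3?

Answer: 2

Working:
BFS to 3:
  Layer 0: {0}
  Layer 1: {2}
  Layer 2: {3}
first hit 3 at d=2 via a·tau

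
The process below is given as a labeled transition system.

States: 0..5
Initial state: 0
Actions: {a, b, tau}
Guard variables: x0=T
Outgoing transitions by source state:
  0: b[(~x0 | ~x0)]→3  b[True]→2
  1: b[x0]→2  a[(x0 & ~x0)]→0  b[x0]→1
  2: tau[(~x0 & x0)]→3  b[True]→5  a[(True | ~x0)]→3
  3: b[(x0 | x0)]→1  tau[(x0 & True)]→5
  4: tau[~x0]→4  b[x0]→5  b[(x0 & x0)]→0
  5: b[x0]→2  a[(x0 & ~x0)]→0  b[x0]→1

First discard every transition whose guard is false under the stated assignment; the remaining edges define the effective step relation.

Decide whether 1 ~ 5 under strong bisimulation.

Answer: BISIMILAR

Trace:
Bisimulation quotient by refinement:
  P[0] = {{0,1,2,3,4,5}}
  P[1] = {{0,1,4,5},{2},{3}}
  P[2] = {{0},{1,5},{2},{3},{4}}
Fixed point at round 3; 5 class(es).
class of 1: {1,5}; class of 5: {1,5}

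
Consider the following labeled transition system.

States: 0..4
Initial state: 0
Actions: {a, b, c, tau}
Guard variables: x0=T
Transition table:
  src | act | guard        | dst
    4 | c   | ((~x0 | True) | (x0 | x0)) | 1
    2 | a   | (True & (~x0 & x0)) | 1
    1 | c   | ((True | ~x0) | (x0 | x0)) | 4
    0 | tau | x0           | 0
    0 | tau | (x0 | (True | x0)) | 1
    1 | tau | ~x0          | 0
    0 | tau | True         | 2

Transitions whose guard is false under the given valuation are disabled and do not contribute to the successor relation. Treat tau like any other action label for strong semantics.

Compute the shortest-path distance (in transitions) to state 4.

Answer: 2

Working:
Breadth-first toward 4:
  L0 = {0}
  L1 = {1,2}
  L2 = {4}
4 enters at depth 2; path tau·c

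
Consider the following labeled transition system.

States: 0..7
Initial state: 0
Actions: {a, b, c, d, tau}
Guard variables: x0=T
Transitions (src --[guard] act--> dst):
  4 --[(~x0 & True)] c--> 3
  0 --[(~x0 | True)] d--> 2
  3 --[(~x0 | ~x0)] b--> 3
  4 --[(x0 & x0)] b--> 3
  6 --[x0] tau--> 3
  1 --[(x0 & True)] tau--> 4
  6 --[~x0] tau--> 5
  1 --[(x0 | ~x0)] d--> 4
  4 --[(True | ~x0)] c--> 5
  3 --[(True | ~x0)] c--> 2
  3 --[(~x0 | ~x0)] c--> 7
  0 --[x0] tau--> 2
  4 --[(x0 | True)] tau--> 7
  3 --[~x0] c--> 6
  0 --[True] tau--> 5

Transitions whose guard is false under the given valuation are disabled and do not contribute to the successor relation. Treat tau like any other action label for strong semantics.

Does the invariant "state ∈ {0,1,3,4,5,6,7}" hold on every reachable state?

Answer: INVARIANT VIOLATED at state 2

Trace:
Inv-set: {0,1,3,4,5,6,7}
Reachable = {0,2,5}
  0: ✓
  2: ✗ unsafe
  5: ✓
reach 2 via d — violates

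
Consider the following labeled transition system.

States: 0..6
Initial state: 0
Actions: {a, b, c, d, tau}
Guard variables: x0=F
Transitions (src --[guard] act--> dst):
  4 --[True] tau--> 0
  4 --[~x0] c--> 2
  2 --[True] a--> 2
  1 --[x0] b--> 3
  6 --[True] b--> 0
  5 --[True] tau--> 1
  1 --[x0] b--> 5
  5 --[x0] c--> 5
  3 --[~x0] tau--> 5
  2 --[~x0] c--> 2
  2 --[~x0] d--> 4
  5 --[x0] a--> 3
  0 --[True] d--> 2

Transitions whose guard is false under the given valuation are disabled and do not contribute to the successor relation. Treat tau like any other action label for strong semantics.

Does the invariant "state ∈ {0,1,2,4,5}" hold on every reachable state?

Inv-set: {0,1,2,4,5}
R = {0,2,4}
  0: safe
  2: safe
  4: safe

Answer: INVARIANT HOLDS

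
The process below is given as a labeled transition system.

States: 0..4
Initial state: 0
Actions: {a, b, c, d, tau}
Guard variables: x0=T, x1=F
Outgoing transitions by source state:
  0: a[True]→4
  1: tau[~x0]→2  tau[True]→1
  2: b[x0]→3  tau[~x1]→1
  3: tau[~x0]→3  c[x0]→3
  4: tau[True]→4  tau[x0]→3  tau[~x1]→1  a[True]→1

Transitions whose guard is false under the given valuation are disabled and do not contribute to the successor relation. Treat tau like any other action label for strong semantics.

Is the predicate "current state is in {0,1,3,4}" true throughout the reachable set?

Inv-set: {0,1,3,4}
Reach set: {0,1,3,4}
  0: ok
  1: ok
  3: ok
  4: ok

Answer: INVARIANT HOLDS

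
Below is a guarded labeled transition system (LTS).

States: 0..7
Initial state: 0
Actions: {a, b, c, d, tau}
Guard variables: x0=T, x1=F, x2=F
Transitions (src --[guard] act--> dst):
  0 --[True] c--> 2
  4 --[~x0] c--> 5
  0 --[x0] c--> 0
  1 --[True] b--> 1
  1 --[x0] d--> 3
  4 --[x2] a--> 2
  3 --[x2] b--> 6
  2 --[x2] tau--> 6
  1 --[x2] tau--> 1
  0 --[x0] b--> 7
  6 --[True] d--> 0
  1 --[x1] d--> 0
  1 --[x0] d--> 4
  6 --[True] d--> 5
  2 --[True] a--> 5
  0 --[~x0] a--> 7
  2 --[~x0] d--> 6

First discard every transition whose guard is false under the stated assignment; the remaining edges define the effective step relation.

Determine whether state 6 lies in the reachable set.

Answer: UNREACHABLE

Trace:
After dropping false guards: 9 live edges.
Layer 0: {0}
Layer 1: {2,7}  cumulative {0,2,7}
Layer 2: {5}  cumulative {0,2,5,7}
R = {0,2,5,7}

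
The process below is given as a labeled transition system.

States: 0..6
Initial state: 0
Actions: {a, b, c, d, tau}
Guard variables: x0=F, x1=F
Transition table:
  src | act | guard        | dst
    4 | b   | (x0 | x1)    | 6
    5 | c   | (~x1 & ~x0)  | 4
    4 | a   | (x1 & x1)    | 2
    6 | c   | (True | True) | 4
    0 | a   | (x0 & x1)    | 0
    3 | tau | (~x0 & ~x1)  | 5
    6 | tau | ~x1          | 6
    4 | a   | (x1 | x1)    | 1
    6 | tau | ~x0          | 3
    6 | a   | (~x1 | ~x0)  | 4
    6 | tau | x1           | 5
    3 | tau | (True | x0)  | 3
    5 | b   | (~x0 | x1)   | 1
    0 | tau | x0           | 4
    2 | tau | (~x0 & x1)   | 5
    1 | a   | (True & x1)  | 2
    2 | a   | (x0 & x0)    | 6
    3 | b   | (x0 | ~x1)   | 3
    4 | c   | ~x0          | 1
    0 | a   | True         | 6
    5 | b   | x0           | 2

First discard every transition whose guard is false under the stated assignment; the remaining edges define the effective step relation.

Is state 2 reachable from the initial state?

Answer: UNREACHABLE

Analysis:
Guard filter leaves 11 enabled edge(s).
Layer 0: {0}
Layer 1: {6}  now seen {0,6}
Layer 2: {3,4}  now seen {0,3,4,6}
Layer 3: {1,5}  now seen {0,1,3,4,5,6}
Reach set: {0,1,3,4,5,6}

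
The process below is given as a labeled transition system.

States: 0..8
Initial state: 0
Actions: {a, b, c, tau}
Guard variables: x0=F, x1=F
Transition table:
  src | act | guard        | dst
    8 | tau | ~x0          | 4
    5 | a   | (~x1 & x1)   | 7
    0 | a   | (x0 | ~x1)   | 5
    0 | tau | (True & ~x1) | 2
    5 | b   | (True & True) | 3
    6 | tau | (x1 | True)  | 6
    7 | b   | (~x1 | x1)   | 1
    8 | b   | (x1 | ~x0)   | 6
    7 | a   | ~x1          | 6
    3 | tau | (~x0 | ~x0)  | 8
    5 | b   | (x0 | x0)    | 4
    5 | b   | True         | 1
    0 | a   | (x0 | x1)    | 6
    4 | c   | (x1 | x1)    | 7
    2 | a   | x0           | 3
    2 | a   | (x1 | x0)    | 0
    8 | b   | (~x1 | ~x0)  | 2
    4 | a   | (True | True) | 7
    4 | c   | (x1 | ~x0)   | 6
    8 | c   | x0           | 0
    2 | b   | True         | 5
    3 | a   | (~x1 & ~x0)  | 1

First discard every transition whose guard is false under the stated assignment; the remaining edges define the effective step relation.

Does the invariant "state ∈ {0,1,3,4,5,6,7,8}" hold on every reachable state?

Answer: INVARIANT VIOLATED at state 2

Working:
Allowed set {0,1,3,4,5,6,7,8}
Reach set: {0,1,2,3,4,5,6,7,8}
  0: safe
  1: safe
  2: VIOLATES
  3: safe
  4: safe
  5: safe
  6: safe
  7: safe
  8: safe
witness against invariant: tau → 2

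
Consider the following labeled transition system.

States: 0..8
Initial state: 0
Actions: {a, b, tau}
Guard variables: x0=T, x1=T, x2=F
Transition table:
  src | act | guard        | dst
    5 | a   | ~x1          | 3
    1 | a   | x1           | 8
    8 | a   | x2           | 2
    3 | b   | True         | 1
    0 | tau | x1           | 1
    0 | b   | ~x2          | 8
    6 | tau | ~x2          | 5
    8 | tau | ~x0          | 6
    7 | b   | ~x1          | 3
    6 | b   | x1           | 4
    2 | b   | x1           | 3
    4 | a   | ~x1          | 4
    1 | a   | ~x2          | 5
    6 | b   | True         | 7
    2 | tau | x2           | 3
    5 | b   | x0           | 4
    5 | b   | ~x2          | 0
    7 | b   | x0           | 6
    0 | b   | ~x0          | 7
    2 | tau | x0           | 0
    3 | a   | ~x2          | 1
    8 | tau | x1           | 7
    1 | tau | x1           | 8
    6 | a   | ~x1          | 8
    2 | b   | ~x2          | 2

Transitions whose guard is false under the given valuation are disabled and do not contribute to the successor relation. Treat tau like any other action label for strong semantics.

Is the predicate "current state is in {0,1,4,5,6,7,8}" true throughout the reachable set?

Answer: INVARIANT HOLDS

Analysis:
Allowed set {0,1,4,5,6,7,8}
R = {0,1,4,5,6,7,8}
  0: ✓
  1: ✓
  4: ✓
  5: ✓
  6: ✓
  7: ✓
  8: ✓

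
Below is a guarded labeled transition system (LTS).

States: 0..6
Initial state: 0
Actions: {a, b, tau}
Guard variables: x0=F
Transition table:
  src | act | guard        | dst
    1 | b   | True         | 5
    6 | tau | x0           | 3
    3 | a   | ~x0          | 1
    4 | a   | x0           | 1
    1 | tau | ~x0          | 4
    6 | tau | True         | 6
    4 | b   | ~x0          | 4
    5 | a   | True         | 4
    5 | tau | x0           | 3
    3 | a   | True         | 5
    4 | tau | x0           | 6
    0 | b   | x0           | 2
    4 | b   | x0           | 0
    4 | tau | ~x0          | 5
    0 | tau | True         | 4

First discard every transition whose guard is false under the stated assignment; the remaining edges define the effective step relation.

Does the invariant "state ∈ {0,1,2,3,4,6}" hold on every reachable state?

Answer: INVARIANT VIOLATED at state 5

Analysis:
Safe = {0,1,2,3,4,6}
Reachable = {0,4,5}
  0: ✓
  4: ✓
  5: outside
counterexample path to 5: tau·tau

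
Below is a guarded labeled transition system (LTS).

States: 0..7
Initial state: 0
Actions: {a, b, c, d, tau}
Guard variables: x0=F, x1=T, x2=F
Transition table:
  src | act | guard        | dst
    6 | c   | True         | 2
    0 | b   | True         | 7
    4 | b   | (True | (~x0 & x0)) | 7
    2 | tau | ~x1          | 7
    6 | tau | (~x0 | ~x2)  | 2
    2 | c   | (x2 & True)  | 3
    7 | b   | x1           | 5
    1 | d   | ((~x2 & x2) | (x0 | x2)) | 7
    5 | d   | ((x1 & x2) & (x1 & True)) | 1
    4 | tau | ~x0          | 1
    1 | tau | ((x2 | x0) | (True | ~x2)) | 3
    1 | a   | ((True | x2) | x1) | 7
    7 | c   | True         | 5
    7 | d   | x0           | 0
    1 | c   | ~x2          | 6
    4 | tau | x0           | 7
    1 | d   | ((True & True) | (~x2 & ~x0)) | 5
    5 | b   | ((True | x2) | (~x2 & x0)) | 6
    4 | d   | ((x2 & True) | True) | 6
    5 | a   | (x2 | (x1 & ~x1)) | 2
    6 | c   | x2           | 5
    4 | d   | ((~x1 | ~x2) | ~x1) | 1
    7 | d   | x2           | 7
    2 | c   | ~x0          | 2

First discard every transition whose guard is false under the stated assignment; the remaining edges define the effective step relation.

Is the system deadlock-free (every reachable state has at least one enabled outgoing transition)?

Reachable = {0,2,5,6,7}
  0: b→7  [1 exit(s)]
  2: c→2  [1 exit(s)]
  5: b→6  [1 exit(s)]
  6: c→2  tau→2  [2 exit(s)]
  7: b→5  c→5  [2 exit(s)]

Answer: DEADLOCK-FREE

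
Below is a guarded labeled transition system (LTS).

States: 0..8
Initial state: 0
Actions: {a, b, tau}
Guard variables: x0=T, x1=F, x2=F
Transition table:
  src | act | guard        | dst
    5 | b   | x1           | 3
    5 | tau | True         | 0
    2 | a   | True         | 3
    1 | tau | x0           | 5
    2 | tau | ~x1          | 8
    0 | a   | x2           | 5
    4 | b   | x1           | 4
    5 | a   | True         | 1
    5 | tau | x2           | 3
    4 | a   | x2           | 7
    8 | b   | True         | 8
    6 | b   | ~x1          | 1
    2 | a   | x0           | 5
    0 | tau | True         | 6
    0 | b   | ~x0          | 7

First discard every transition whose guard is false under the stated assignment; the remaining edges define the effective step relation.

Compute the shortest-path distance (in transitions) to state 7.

Layered search for 7:
  depth 0: {0}
  depth 1: {6}
  depth 2: {1}
  depth 3: {5}
7 never appears.

Answer: UNREACHABLE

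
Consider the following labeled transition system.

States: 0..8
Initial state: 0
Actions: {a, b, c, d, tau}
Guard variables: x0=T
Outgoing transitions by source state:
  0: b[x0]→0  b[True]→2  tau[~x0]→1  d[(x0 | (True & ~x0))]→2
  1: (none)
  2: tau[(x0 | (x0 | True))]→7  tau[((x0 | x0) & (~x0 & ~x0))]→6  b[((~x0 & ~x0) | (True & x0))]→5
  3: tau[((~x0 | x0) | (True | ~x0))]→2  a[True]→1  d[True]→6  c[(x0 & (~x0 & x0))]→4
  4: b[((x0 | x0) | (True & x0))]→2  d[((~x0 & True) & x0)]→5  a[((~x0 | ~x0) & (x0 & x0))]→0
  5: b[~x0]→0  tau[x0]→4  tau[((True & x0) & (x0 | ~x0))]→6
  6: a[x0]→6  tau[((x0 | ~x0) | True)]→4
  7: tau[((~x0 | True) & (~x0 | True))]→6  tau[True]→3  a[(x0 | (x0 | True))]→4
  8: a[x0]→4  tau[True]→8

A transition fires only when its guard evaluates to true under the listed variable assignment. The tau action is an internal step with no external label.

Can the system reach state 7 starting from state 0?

Answer: REACHABLE

Trace:
After dropping false guards: 18 live edges.
depth 0: {0}
depth 1: {2}  total {0,2}
depth 2: {5,7}  total {0,2,5,7}
depth 3: {3,4,6}  total {0,2,3,4,5,6,7}
depth 4: {1}  total {0,1,2,3,4,5,6,7}
Reachable = {0,1,2,3,4,5,6,7}
Path to 7: b·tau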